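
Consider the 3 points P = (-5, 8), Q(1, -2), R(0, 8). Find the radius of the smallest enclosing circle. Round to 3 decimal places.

5.831

Side lengths²: PQ² = 136, PR² = 25, QR² = 101.
Since PQ² = 136 ≥ 101 + 25 = 126, the angle opposite PQ is not acute, so the smallest enclosing circle has PQ as diameter.
Centre = midpoint of PQ = (-2, 3), r² = 136/4 = 34.
r = √34 ≈ 5.831.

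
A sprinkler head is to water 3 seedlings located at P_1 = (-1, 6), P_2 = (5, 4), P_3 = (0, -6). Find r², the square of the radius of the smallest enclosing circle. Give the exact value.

Side lengths²: P_1P_2² = 40, P_1P_3² = 145, P_2P_3² = 125.
Since P_1P_3² = 145 < 125 + 40 = 165, the triangle is acute, so the smallest enclosing circle is the circumcircle.
Circumcentre = (5/14, 1/14), r² = 3625/98.

3625/98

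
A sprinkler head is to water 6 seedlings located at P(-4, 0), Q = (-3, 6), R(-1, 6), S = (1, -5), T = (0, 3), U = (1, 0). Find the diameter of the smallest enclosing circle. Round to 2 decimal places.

11.70

By Welzl's lemma the MEC is supported by two points (diametrically opposite) or three points (on a circumcircle).
The farthest pair is Q–S with squared distance 137. The circle on this segment as diameter has centre (-1, 0.5) and r² = 137/4 = 34.25.
Check P: distance² to centre = 9.25 ≤ 34.25, so it lies inside.
All remaining points lie in this disk, and no smaller disk contains both endpoints, so this is the minimum enclosing circle.
Diameter = 2r = 2√(34.25) ≈ 11.70.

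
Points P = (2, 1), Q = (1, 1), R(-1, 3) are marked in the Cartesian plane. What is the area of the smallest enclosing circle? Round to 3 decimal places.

10.210

Side lengths²: PQ² = 1, PR² = 13, QR² = 8.
Since PR² = 13 ≥ 8 + 1 = 9, the angle opposite PR is not acute, so the smallest enclosing circle has PR as diameter.
Centre = midpoint of PR = (0.5, 2), r² = 13/4 = 3.25.
Area = π·r² = π·3.25 ≈ 10.210.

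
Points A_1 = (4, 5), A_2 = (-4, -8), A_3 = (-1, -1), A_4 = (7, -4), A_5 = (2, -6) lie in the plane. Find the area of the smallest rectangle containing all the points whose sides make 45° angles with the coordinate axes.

In coordinates u = x + y, v = x − y the rectangle is axis-aligned; the map (x,y)→(u,v) scales areas by 2.
u-values: 9, -12, -2, 3, -4; range = 9 − (-12) = 21.
v-values: -1, 4, 0, 11, 8; range = 11 − (-1) = 12.
Area = (21 × 12) / 2 = 126.

126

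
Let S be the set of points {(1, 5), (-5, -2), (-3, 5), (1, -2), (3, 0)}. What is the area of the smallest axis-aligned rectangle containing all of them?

x ranges over [-5, 3], width 8.
y ranges over [-2, 5], height 7.
Area = 8 × 7 = 56.

56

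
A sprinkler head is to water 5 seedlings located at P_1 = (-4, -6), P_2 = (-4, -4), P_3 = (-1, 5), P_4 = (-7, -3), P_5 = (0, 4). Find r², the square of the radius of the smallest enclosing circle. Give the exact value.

A smallest enclosing disk is always determined by at most three of the input points on its boundary.
The farthest pair is P_1–P_3 with squared distance 130. The circle on this segment as diameter has centre (-2.5, -0.5) and r² = 130/4 = 32.5.
Check P_2: distance² to centre = 14.5 ≤ 32.5, so it lies inside.
All remaining points lie in this disk, and no smaller disk contains both endpoints, so this is the minimum enclosing circle.

32.5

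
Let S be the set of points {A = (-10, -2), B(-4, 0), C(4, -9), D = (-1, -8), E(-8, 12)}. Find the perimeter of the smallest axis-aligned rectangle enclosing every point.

Width = max x − min x = 4 − (-10) = 14.
Height = max y − min y = 12 − (-9) = 21.
Perimeter = 2(14 + 21) = 70.

70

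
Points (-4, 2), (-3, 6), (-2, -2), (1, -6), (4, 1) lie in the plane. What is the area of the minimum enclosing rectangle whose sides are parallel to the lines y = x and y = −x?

80

In coordinates u = x + y, v = x − y the rectangle is axis-aligned; the map (x,y)→(u,v) scales areas by 2.
u-values: -2, 3, -4, -5, 5; range = 5 − (-5) = 10.
v-values: -6, -9, 0, 7, 3; range = 7 − (-9) = 16.
Area = (10 × 16) / 2 = 80.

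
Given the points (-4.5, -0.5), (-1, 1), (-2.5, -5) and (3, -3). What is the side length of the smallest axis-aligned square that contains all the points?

7.5

The bounding box has width 7.5 and height 6.
An axis-aligned square enclosing the set must have side ≥ max(width, height).
So the minimum side is max(7.5, 6) = 7.5.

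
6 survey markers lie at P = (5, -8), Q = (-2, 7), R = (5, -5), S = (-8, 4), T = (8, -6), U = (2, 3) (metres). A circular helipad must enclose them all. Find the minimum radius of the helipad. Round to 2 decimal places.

By Welzl's lemma the MEC is supported by two points (diametrically opposite) or three points (on a circumcircle).
The farthest pair is S–T with squared distance 356. The circle on this segment as diameter has centre (0, -1) and r² = 356/4 = 89.
Check P: distance² to centre = 74 ≤ 89, so it lies inside.
All remaining points lie in this disk, and no smaller disk contains both endpoints, so this is the minimum enclosing circle.
r = √89 ≈ 9.43.

9.43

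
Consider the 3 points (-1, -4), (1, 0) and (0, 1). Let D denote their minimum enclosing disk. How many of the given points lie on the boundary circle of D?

2

Call the three points A, B, C in the order given.
Side lengths²: AB² = 20, AC² = 26, BC² = 2.
Since AC² = 26 ≥ 20 + 2 = 22, the angle opposite AC is not acute, so the smallest enclosing circle has AC as diameter.
Centre = midpoint of AC = (-0.5, -1.5), r² = 26/4 = 6.5.
The points at distance exactly r from the centre are (-1, -4), (0, 1) — 2 points.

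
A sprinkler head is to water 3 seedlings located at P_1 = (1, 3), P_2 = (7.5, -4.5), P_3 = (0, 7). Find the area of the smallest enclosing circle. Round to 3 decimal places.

148.048

Side lengths²: P_1P_2² = 98.5, P_1P_3² = 17, P_2P_3² = 188.5.
Since P_2P_3² = 188.5 ≥ 98.5 + 17 = 115.5, the angle opposite P_2P_3 is not acute, so the smallest enclosing circle has P_2P_3 as diameter.
Centre = midpoint of P_2P_3 = (3.75, 1.25), r² = 188.5/4 = 47.125.
Area = π·r² = π·47.125 ≈ 148.048.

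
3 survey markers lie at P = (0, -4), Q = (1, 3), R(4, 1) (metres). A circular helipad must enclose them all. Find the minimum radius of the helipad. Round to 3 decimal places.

Side lengths²: PQ² = 50, PR² = 41, QR² = 13.
Since PQ² = 50 < 41 + 13 = 54, the triangle is acute, so the smallest enclosing circle is the circumcircle.
Circumcentre = (37/46, -25/46), r² = 13325/1058.
r = √(13325/1058) ≈ 3.549.

3.549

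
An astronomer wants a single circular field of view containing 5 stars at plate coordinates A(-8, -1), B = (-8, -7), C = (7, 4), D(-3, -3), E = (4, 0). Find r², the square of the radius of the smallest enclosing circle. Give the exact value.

The minimum enclosing circle of a finite set is fixed by two of the points (as a diameter) or three (as a circumcircle).
The farthest pair is B–C with squared distance 346. The circle on this segment as diameter has centre (-0.5, -1.5) and r² = 346/4 = 86.5.
Check A: distance² to centre = 56.5 ≤ 86.5, so it lies inside.
All remaining points lie in this disk, and no smaller disk contains both endpoints, so this is the minimum enclosing circle.

86.5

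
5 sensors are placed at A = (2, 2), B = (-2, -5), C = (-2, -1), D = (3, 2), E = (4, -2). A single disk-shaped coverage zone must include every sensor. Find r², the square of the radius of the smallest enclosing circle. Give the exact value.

By Welzl's lemma the MEC is supported by two points (diametrically opposite) or three points (on a circumcircle).
The farthest pair is B–D with squared distance 74. The circle on this segment as diameter has centre (0.5, -1.5) and r² = 74/4 = 18.5.
Check A: distance² to centre = 14.5 ≤ 18.5, so it lies inside.
All remaining points lie in this disk, and no smaller disk contains both endpoints, so this is the minimum enclosing circle.

18.5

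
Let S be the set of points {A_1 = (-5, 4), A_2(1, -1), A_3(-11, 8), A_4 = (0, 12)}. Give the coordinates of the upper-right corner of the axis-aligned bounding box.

(1, 12)

x-range [-11, 1], y-range [-1, 12].
The upper-right corner is (1, 12).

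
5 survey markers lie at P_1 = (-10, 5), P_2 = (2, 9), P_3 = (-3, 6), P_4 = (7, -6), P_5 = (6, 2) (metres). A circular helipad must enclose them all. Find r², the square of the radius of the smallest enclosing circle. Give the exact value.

The farthest pair is P_1–P_4 with squared distance 410. The circle on this segment as diameter has centre (-1.5, -0.5) and r² = 410/4 = 102.5.
Check P_2: distance² to centre = 102.5 ≤ 102.5, so it lies inside.
All remaining points lie in this disk, and no smaller disk contains both endpoints, so this is the minimum enclosing circle.

102.5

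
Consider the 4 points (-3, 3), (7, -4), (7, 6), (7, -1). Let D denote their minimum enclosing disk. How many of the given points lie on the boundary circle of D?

3

The minimum enclosing circle of a finite set is fixed by two of the points (as a diameter) or three (as a circumcircle).
The minimum enclosing circle is determined by three boundary points: (-3, 3), (7, -4), (7, 6).
Their circumcentre is (3.05, 1) with r² = 40.6025.
The farthest remaining point (7, -1) is at distance² 19.6025 ≤ 40.6025.
The points at distance exactly r from the centre are (-3, 3), (7, -4), (7, 6) — 3 points.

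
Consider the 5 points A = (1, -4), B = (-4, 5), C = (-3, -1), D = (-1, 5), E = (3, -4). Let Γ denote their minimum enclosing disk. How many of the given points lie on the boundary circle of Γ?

2

The farthest pair is B–E with squared distance 130. The circle on this segment as diameter has centre (-0.5, 0.5) and r² = 130/4 = 32.5.
Check A: distance² to centre = 22.5 ≤ 32.5, so it lies inside.
All remaining points lie in this disk, and no smaller disk contains both endpoints, so this is the minimum enclosing circle.
The points at distance exactly r from the centre are B, E — 2 points.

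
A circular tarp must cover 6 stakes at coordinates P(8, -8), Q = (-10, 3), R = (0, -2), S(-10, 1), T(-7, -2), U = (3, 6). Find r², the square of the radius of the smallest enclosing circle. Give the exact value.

111.25

The farthest pair is P–Q with squared distance 445. The circle on this segment as diameter has centre (-1, -2.5) and r² = 445/4 = 111.25.
Check R: distance² to centre = 1.25 ≤ 111.25, so it lies inside.
All remaining points lie in this disk, and no smaller disk contains both endpoints, so this is the minimum enclosing circle.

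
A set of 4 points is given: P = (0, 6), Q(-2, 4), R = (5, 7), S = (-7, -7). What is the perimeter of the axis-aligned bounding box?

52

Width = max x − min x = 5 − (-7) = 12.
Height = max y − min y = 7 − (-7) = 14.
Perimeter = 2(12 + 14) = 52.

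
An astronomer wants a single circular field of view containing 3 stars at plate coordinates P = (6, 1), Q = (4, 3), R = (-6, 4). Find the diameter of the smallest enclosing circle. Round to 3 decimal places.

Side lengths²: PQ² = 8, PR² = 153, QR² = 101.
Since PR² = 153 ≥ 101 + 8 = 109, the angle opposite PR is not acute, so the smallest enclosing circle has PR as diameter.
Centre = midpoint of PR = (0, 2.5), r² = 153/4 = 38.25.
Diameter = 2r = 2√(38.25) ≈ 12.369.

12.369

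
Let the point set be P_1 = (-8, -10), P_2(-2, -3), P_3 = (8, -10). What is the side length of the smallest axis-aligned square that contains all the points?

The bounding box has width 16 and height 7.
An axis-aligned square enclosing the set must have side ≥ max(width, height).
So the minimum side is max(16, 7) = 16.

16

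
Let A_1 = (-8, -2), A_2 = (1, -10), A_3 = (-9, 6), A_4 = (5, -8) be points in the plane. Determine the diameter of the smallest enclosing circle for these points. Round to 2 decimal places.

19.80

The minimum enclosing circle of a finite set is fixed by two of the points (as a diameter) or three (as a circumcircle).
The farthest pair is A_3–A_4 with squared distance 392. The circle on this segment as diameter has centre (-2, -1) and r² = 392/4 = 98.
Check A_1: distance² to centre = 37 ≤ 98, so it lies inside.
All remaining points lie in this disk, and no smaller disk contains both endpoints, so this is the minimum enclosing circle.
Diameter = 2r = 2√98 ≈ 19.80.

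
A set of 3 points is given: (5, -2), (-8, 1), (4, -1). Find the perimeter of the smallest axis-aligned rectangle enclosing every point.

Width = max x − min x = 5 − (-8) = 13.
Height = max y − min y = 1 − (-2) = 3.
Perimeter = 2(13 + 3) = 32.

32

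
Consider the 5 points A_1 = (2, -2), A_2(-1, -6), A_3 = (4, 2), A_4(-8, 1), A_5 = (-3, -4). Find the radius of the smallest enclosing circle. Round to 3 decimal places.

By Welzl's lemma the MEC is supported by two points (diametrically opposite) or three points (on a circumcircle).
The minimum enclosing circle is determined by three boundary points: A_2, A_3, A_4.
Their circumcentre is (-49/26, 3/26) with r² = 12905/338.
The farthest remaining point A_1 is at distance² 6613/338 ≤ 12905/338.
r = √(12905/338) ≈ 6.179.

6.179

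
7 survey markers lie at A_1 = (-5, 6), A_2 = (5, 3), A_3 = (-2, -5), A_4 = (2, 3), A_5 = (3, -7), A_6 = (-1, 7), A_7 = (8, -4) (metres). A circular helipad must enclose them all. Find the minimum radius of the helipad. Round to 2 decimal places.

By Welzl's lemma the MEC is supported by two points (diametrically opposite) or three points (on a circumcircle).
The farthest pair is A_1–A_7 with squared distance 269. The circle on this segment as diameter has centre (1.5, 1) and r² = 269/4 = 67.25.
Check A_2: distance² to centre = 16.25 ≤ 67.25, so it lies inside.
All remaining points lie in this disk, and no smaller disk contains both endpoints, so this is the minimum enclosing circle.
r = √(67.25) ≈ 8.20.

8.20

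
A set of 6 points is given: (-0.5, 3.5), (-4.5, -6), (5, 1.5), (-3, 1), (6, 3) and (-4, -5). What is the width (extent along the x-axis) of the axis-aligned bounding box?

max x = 6, min x = -4.5, so width = 10.5.

10.5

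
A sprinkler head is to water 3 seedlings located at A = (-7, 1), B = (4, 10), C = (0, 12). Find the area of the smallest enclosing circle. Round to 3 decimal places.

Side lengths²: AB² = 202, AC² = 170, BC² = 20.
Since AB² = 202 ≥ 170 + 20 = 190, the angle opposite AB is not acute, so the smallest enclosing circle has AB as diameter.
Centre = midpoint of AB = (-1.5, 5.5), r² = 202/4 = 50.5.
Area = π·r² = π·50.5 ≈ 158.650.

158.650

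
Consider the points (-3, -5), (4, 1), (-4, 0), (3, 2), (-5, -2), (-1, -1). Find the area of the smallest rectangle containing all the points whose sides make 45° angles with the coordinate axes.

45.5

In coordinates u = x + y, v = x − y the rectangle is axis-aligned; the map (x,y)→(u,v) scales areas by 2.
u-values: -8, 5, -4, 5, -7, -2; range = 5 − (-8) = 13.
v-values: 2, 3, -4, 1, -3, 0; range = 3 − (-4) = 7.
Area = (13 × 7) / 2 = 45.5.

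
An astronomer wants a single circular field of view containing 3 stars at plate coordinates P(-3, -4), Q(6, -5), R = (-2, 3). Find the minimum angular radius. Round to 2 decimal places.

5.66

Side lengths²: PQ² = 82, PR² = 50, QR² = 128.
Since QR² = 128 < 82 + 50 = 132, the triangle is acute, so the smallest enclosing circle is the circumcircle.
Circumcentre = (1.875, -1.125), r² = 32.03125.
r = √(32.03125) ≈ 5.66.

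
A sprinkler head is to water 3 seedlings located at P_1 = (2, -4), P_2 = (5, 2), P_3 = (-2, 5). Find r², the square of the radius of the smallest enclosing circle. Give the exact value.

Side lengths²: P_1P_2² = 45, P_1P_3² = 97, P_2P_3² = 58.
Since P_1P_3² = 97 < 58 + 45 = 103, the triangle is acute, so the smallest enclosing circle is the circumcircle.
Circumcentre = (9/34, 21/34), r² = 14065/578.

14065/578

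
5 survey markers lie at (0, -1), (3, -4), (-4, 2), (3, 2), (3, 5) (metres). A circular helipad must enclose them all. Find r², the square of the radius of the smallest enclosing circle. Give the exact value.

A smallest enclosing disk is always determined by at most three of the input points on its boundary.
The minimum enclosing circle is determined by three boundary points: (3, -4), (-4, 2), (3, 5).
Their circumcentre is (11/14, 0.5) with r² = 2465/98.
The farthest remaining point (3, 2) is at distance² 701/98 ≤ 2465/98.

2465/98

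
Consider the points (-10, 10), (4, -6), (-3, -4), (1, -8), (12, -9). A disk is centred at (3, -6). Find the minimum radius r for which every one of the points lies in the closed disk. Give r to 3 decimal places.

20.616

The required radius is the distance from (3, -6) to the farthest point.
Squared distances: 425, 1, 40, 8, 90.
Maximum is 425, attained at (-10, 10).
r = √425 ≈ 20.616.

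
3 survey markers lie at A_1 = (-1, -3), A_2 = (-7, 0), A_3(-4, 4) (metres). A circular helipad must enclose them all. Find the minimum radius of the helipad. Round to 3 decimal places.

3.870

Side lengths²: A_1A_2² = 45, A_1A_3² = 58, A_2A_3² = 25.
Since A_1A_3² = 58 < 45 + 25 = 70, the triangle is acute, so the smallest enclosing circle is the circumcircle.
Circumcentre = (-69/22, 5/22), r² = 3625/242.
r = √(3625/242) ≈ 3.870.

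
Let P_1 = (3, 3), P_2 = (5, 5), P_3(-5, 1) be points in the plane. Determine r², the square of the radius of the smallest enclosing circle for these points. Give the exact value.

Side lengths²: P_1P_2² = 8, P_1P_3² = 68, P_2P_3² = 116.
Since P_2P_3² = 116 ≥ 68 + 8 = 76, the angle opposite P_2P_3 is not acute, so the smallest enclosing circle has P_2P_3 as diameter.
Centre = midpoint of P_2P_3 = (0, 3), r² = 116/4 = 29.

29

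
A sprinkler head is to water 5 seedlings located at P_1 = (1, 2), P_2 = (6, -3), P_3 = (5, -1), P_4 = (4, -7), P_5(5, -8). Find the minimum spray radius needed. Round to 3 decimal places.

5.385

By Welzl's lemma the MEC is supported by two points (diametrically opposite) or three points (on a circumcircle).
The farthest pair is P_1–P_5 with squared distance 116. The circle on this segment as diameter has centre (3, -3) and r² = 116/4 = 29.
Check P_2: distance² to centre = 9 ≤ 29, so it lies inside.
All remaining points lie in this disk, and no smaller disk contains both endpoints, so this is the minimum enclosing circle.
r = √29 ≈ 5.385.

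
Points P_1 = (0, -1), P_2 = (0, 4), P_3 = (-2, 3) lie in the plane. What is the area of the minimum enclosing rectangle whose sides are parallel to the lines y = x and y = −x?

15

In coordinates u = x + y, v = x − y the rectangle is axis-aligned; the map (x,y)→(u,v) scales areas by 2.
u-values: -1, 4, 1; range = 4 − (-1) = 5.
v-values: 1, -4, -5; range = 1 − (-5) = 6.
Area = (5 × 6) / 2 = 15.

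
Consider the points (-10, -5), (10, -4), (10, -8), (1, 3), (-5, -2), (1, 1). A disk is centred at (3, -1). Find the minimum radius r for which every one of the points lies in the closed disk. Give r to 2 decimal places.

The required radius is the distance from (3, -1) to the farthest point.
Squared distances: 185, 58, 98, 20, 65, 8.
Maximum is 185, attained at (-10, -5).
r = √185 ≈ 13.60.

13.60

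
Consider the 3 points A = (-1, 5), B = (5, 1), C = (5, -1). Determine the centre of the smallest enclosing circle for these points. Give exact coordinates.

Side lengths²: AB² = 52, AC² = 72, BC² = 4.
Since AC² = 72 ≥ 52 + 4 = 56, the angle opposite AC is not acute, so the smallest enclosing circle has AC as diameter.
Centre = midpoint of AC = (2, 2), r² = 72/4 = 18.
Centre = (2, 2).

(2, 2)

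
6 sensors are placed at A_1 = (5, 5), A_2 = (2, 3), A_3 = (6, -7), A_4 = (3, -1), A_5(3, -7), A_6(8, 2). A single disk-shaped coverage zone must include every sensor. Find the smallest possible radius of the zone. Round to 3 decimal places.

The minimum enclosing circle of a finite set is fixed by two of the points (as a diameter) or three (as a circumcircle).
The minimum enclosing circle is determined by three boundary points: A_1, A_3, A_5.
Their circumcentre is (4.5, -13/12) with r² = 5365/144.
The farthest remaining point A_2 is at distance² 3301/144 ≤ 5365/144.
r = √(5365/144) ≈ 6.104.

6.104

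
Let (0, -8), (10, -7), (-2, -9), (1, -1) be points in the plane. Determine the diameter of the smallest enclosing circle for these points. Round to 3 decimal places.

12.492

The minimum enclosing circle of a finite set is fixed by two of the points (as a diameter) or three (as a circumcircle).
The minimum enclosing circle is determined by three boundary points: (10, -7), (-2, -9), (1, -1).
Their circumcentre is (113/30, -6.6) with r² = 35113/900.
The farthest remaining point (0, -8) is at distance² 14533/900 ≤ 35113/900.
Diameter = 2r = 2√(35113/900) ≈ 12.492.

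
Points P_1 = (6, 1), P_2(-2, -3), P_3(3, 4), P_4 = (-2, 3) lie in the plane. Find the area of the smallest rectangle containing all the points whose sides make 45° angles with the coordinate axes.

60

In coordinates u = x + y, v = x − y the rectangle is axis-aligned; the map (x,y)→(u,v) scales areas by 2.
u-values: 7, -5, 7, 1; range = 7 − (-5) = 12.
v-values: 5, 1, -1, -5; range = 5 − (-5) = 10.
Area = (12 × 10) / 2 = 60.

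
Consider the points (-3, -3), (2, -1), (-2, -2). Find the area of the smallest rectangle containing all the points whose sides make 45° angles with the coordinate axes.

In coordinates u = x + y, v = x − y the rectangle is axis-aligned; the map (x,y)→(u,v) scales areas by 2.
u-values: -6, 1, -4; range = 1 − (-6) = 7.
v-values: 0, 3, 0; range = 3 − 0 = 3.
Area = (7 × 3) / 2 = 10.5.

10.5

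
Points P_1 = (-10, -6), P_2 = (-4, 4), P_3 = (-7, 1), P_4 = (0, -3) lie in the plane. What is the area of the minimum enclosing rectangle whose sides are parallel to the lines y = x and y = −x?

88

In coordinates u = x + y, v = x − y the rectangle is axis-aligned; the map (x,y)→(u,v) scales areas by 2.
u-values: -16, 0, -6, -3; range = 0 − (-16) = 16.
v-values: -4, -8, -8, 3; range = 3 − (-8) = 11.
Area = (16 × 11) / 2 = 88.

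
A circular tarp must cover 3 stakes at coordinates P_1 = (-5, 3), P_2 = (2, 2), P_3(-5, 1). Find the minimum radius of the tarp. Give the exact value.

25/7

Side lengths²: P_1P_2² = 50, P_1P_3² = 4, P_2P_3² = 50.
Since P_2P_3² = 50 < 50 + 4 = 54, the triangle is acute, so the smallest enclosing circle is the circumcircle.
Circumcentre = (-11/7, 2), r² = 625/49.
r = √(625/49) = 25/7.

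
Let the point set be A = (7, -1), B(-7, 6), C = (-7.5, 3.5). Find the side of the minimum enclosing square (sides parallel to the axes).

The bounding box has width 14.5 and height 7.
An axis-aligned square enclosing the set must have side ≥ max(width, height).
So the minimum side is max(14.5, 7) = 14.5.

14.5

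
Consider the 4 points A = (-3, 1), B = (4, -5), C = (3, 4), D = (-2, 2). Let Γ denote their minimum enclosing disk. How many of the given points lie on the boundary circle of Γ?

By Welzl's lemma the MEC is supported by two points (diametrically opposite) or three points (on a circumcircle).
The minimum enclosing circle is determined by three boundary points: A, B, C.
Their circumcentre is (61/38, -27/38) with r² = 17425/722.
The farthest remaining point D is at distance² 14689/722 ≤ 17425/722.
The points at distance exactly r from the centre are A, B, C — 3 points.

3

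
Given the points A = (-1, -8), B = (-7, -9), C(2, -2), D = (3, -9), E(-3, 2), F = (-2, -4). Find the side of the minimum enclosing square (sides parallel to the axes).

11

The bounding box has width 10 and height 11.
An axis-aligned square enclosing the set must have side ≥ max(width, height).
So the minimum side is max(10, 11) = 11.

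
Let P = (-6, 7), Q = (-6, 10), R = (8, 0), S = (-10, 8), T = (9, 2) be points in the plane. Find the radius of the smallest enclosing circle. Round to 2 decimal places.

The farthest pair is S–T with squared distance 397. The circle on this segment as diameter has centre (-0.5, 5) and r² = 397/4 = 99.25.
Check P: distance² to centre = 34.25 ≤ 99.25, so it lies inside.
All remaining points lie in this disk, and no smaller disk contains both endpoints, so this is the minimum enclosing circle.
r = √(99.25) ≈ 9.96.

9.96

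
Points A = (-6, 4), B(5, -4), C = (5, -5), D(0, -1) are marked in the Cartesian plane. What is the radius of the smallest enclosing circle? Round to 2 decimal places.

7.11

By Welzl's lemma the MEC is supported by two points (diametrically opposite) or three points (on a circumcircle).
The farthest pair is A–C with squared distance 202. The circle on this segment as diameter has centre (-0.5, -0.5) and r² = 202/4 = 50.5.
Check B: distance² to centre = 42.5 ≤ 50.5, so it lies inside.
All remaining points lie in this disk, and no smaller disk contains both endpoints, so this is the minimum enclosing circle.
r = √(50.5) ≈ 7.11.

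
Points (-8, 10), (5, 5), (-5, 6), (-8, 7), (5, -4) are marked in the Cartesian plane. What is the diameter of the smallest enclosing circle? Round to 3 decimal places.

The minimum enclosing circle of a finite set is fixed by two of the points (as a diameter) or three (as a circumcircle).
The farthest pair is (-8, 10)–(5, -4) with squared distance 365. The circle on this segment as diameter has centre (-1.5, 3) and r² = 365/4 = 91.25.
Check (5, 5): distance² to centre = 46.25 ≤ 91.25, so it lies inside.
All remaining points lie in this disk, and no smaller disk contains both endpoints, so this is the minimum enclosing circle.
Diameter = 2r = 2√(91.25) ≈ 19.105.

19.105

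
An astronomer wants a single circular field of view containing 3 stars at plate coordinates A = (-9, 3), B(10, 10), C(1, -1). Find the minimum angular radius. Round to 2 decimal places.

Side lengths²: AB² = 410, AC² = 116, BC² = 202.
Since AB² = 410 ≥ 202 + 116 = 318, the angle opposite AB is not acute, so the smallest enclosing circle has AB as diameter.
Centre = midpoint of AB = (0.5, 6.5), r² = 410/4 = 102.5.
r = √(102.5) ≈ 10.12.

10.12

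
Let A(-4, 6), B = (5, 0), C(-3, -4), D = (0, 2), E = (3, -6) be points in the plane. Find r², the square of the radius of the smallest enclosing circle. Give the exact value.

48.25

The minimum enclosing circle of a finite set is fixed by two of the points (as a diameter) or three (as a circumcircle).
The farthest pair is A–E with squared distance 193. The circle on this segment as diameter has centre (-0.5, 0) and r² = 193/4 = 48.25.
Check B: distance² to centre = 30.25 ≤ 48.25, so it lies inside.
All remaining points lie in this disk, and no smaller disk contains both endpoints, so this is the minimum enclosing circle.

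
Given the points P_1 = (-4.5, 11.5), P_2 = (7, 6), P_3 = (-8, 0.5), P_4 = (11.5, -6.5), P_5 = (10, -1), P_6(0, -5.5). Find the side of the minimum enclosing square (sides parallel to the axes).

19.5

The bounding box has width 19.5 and height 18.
An axis-aligned square enclosing the set must have side ≥ max(width, height).
So the minimum side is max(19.5, 18) = 19.5.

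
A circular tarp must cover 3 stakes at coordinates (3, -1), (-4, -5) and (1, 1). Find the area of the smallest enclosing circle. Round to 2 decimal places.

Call the three points A, B, C in the order given.
Side lengths²: AB² = 65, AC² = 8, BC² = 61.
Since AB² = 65 < 61 + 8 = 69, the triangle is acute, so the smallest enclosing circle is the circumcircle.
Circumcentre = (-15/22, -59/22), r² = 3965/242.
Area = π·r² = π·3965/242 ≈ 51.47.

51.47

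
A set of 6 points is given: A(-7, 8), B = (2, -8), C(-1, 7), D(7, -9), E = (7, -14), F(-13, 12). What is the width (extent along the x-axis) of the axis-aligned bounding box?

20

max x = 7, min x = -13, so width = 20.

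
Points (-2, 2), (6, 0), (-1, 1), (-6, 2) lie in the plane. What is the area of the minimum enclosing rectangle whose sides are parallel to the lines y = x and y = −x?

70

In coordinates u = x + y, v = x − y the rectangle is axis-aligned; the map (x,y)→(u,v) scales areas by 2.
u-values: 0, 6, 0, -4; range = 6 − (-4) = 10.
v-values: -4, 6, -2, -8; range = 6 − (-8) = 14.
Area = (10 × 14) / 2 = 70.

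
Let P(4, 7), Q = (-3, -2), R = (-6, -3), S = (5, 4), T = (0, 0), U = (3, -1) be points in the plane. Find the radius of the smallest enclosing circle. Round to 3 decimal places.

A smallest enclosing disk is always determined by at most three of the input points on its boundary.
The farthest pair is P–R with squared distance 200. The circle on this segment as diameter has centre (-1, 2) and r² = 200/4 = 50.
Check Q: distance² to centre = 20 ≤ 50, so it lies inside.
All remaining points lie in this disk, and no smaller disk contains both endpoints, so this is the minimum enclosing circle.
r = √50 ≈ 7.071.

7.071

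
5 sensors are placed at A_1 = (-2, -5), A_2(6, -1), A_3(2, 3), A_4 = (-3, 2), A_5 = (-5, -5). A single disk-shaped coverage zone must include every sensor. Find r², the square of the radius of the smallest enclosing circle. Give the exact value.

The minimum enclosing circle is determined by three boundary points: A_2, A_3, A_5.
Their circumcentre is (11/30, -79/30) with r² = 15481/450.
The farthest remaining point A_4 is at distance² 14761/450 ≤ 15481/450.

15481/450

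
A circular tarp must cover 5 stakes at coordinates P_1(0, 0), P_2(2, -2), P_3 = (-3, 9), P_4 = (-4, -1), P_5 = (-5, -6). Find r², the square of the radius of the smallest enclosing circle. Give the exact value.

The minimum enclosing circle of a finite set is fixed by two of the points (as a diameter) or three (as a circumcircle).
The farthest pair is P_3–P_5 with squared distance 229. The circle on this segment as diameter has centre (-4, 1.5) and r² = 229/4 = 57.25.
Check P_1: distance² to centre = 18.25 ≤ 57.25, so it lies inside.
All remaining points lie in this disk, and no smaller disk contains both endpoints, so this is the minimum enclosing circle.

57.25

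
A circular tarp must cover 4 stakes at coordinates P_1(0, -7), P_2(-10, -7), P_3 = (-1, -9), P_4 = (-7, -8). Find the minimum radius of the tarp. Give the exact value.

The minimum enclosing circle of a finite set is fixed by two of the points (as a diameter) or three (as a circumcircle).
The farthest pair is P_1–P_2 with squared distance 100. The circle on this segment as diameter has centre (-5, -7) and r² = 100/4 = 25.
Check P_3: distance² to centre = 20 ≤ 25, so it lies inside.
All remaining points lie in this disk, and no smaller disk contains both endpoints, so this is the minimum enclosing circle.
r = √25 = 5.

5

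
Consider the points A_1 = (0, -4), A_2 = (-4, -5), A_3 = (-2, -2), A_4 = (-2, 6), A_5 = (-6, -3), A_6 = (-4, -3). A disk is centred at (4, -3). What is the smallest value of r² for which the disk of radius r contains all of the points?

The required radius is the distance from (4, -3) to the farthest point.
Squared distances: 17, 68, 37, 117, 100, 64.
Maximum is 117, attained at A_4.

117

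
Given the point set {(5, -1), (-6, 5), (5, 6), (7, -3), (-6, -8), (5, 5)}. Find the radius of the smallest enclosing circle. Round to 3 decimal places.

8.902

A smallest enclosing disk is always determined by at most three of the input points on its boundary.
The farthest pair is (5, 6)–(-6, -8) with squared distance 317. The circle on this segment as diameter has centre (-0.5, -1) and r² = 317/4 = 79.25.
Check (5, -1): distance² to centre = 30.25 ≤ 79.25, so it lies inside.
All remaining points lie in this disk, and no smaller disk contains both endpoints, so this is the minimum enclosing circle.
r = √(79.25) ≈ 8.902.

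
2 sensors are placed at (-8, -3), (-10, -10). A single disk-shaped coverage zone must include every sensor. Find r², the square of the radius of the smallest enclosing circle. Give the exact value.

13.25

The smallest circle enclosing two points has them as diameter endpoints.
Centre = midpoint = (-9, -6.5); r² = |(-8, -3)−(-10, -10)|²/4 = 53/4 = 13.25.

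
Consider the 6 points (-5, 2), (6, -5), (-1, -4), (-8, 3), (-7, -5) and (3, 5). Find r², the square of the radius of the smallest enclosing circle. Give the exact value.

65

By Welzl's lemma the MEC is supported by two points (diametrically opposite) or three points (on a circumcircle).
The farthest pair is (6, -5)–(-8, 3) with squared distance 260. The circle on this segment as diameter has centre (-1, -1) and r² = 260/4 = 65.
Check (-5, 2): distance² to centre = 25 ≤ 65, so it lies inside.
All remaining points lie in this disk, and no smaller disk contains both endpoints, so this is the minimum enclosing circle.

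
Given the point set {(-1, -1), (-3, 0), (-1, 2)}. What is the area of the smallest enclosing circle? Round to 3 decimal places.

Call the three points A, B, C in the order given.
Side lengths²: AB² = 5, AC² = 9, BC² = 8.
Since AC² = 9 < 8 + 5 = 13, the triangle is acute, so the smallest enclosing circle is the circumcircle.
Circumcentre = (-1.5, 0.5), r² = 2.5.
Area = π·r² = π·2.5 ≈ 7.854.

7.854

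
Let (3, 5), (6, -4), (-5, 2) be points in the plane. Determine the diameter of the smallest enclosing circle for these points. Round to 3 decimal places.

12.539

Call the three points A, B, C in the order given.
Side lengths²: AB² = 90, AC² = 73, BC² = 157.
Since BC² = 157 < 90 + 73 = 163, the triangle is acute, so the smallest enclosing circle is the circumcircle.
Circumcentre = (11/18, -43/54), r² = 57305/1458.
Diameter = 2r = 2√(57305/1458) ≈ 12.539.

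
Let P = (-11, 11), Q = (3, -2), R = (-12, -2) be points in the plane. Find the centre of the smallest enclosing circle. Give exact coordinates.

(-4.5, 103/26)

Side lengths²: PQ² = 365, PR² = 170, QR² = 225.
Since PQ² = 365 < 225 + 170 = 395, the triangle is acute, so the smallest enclosing circle is the circumcircle.
Circumcentre = (-4.5, 103/26), r² = 31025/338.
Centre = (-4.5, 103/26).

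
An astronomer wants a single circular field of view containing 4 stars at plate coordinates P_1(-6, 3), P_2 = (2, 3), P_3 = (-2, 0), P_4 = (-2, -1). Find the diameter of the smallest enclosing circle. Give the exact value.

The minimum enclosing circle of a finite set is fixed by two of the points (as a diameter) or three (as a circumcircle).
The farthest pair is P_1–P_2 with squared distance 64. The circle on this segment as diameter has centre (-2, 3) and r² = 64/4 = 16.
Check P_3: distance² to centre = 9 ≤ 16, so it lies inside.
All remaining points lie in this disk, and no smaller disk contains both endpoints, so this is the minimum enclosing circle.
Diameter = 2r = 2√16 = 8.

8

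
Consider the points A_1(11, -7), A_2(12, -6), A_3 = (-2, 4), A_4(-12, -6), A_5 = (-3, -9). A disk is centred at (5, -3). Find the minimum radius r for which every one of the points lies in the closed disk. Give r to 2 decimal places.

The required radius is the distance from (5, -3) to the farthest point.
Squared distances: 52, 58, 98, 298, 100.
Maximum is 298, attained at A_4.
r = √298 ≈ 17.26.

17.26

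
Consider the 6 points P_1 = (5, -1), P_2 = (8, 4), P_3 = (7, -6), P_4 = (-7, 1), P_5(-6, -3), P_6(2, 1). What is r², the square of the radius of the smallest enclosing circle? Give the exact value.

The minimum enclosing circle is determined by three boundary points: P_2, P_3, P_4.
Their circumcentre is (15/14, -5/14) with r² = 6565/98.
The farthest remaining point P_5 is at distance² 5585/98 ≤ 6565/98.

6565/98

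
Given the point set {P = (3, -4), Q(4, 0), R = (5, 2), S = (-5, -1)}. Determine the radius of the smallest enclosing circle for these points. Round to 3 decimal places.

The minimum enclosing circle of a finite set is fixed by two of the points (as a diameter) or three (as a circumcircle).
The minimum enclosing circle is determined by three boundary points: P, R, S.
Their circumcentre is (1/18, 17/54) with r² = 39785/1458.
The farthest remaining point Q is at distance² 22829/1458 ≤ 39785/1458.
r = √(39785/1458) ≈ 5.224.

5.224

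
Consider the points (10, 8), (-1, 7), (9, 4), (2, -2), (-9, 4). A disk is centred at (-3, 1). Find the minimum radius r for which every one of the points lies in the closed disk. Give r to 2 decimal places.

The required radius is the distance from (-3, 1) to the farthest point.
Squared distances: 218, 40, 153, 34, 45.
Maximum is 218, attained at (10, 8).
r = √218 ≈ 14.76.

14.76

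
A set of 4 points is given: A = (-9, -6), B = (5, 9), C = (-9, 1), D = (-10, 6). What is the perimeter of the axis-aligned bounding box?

Width = max x − min x = 5 − (-10) = 15.
Height = max y − min y = 9 − (-6) = 15.
Perimeter = 2(15 + 15) = 60.

60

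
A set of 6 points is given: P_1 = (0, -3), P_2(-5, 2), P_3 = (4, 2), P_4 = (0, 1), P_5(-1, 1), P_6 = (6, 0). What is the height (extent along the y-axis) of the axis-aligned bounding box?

5

max y = 2, min y = -3, so height = 5.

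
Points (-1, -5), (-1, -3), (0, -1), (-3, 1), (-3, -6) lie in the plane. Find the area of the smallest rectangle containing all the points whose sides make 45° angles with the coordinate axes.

In coordinates u = x + y, v = x − y the rectangle is axis-aligned; the map (x,y)→(u,v) scales areas by 2.
u-values: -6, -4, -1, -2, -9; range = -1 − (-9) = 8.
v-values: 4, 2, 1, -4, 3; range = 4 − (-4) = 8.
Area = (8 × 8) / 2 = 32.

32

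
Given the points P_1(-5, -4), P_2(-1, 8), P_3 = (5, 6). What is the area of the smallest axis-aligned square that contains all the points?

144

The bounding box has width 10 and height 12.
An axis-aligned square enclosing the set must have side ≥ max(width, height).
So the minimum side is max(10, 12) = 12.
Area = 12² = 144.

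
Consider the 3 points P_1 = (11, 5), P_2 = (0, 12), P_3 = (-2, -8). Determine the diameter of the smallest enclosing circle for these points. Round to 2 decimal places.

20.59

Side lengths²: P_1P_2² = 170, P_1P_3² = 338, P_2P_3² = 404.
Since P_2P_3² = 404 < 338 + 170 = 508, the triangle is acute, so the smallest enclosing circle is the circumcircle.
Circumcentre = (11/9, 16/9), r² = 8585/81.
Diameter = 2r = 2√(8585/81) ≈ 20.59.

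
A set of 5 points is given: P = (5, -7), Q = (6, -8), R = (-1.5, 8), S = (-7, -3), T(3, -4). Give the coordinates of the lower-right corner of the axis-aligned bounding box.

(6, -8)

x-range [-7, 6], y-range [-8, 8].
The lower-right corner is (6, -8).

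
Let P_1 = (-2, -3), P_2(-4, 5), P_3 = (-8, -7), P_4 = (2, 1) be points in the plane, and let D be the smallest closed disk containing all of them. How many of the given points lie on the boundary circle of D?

3

The minimum enclosing circle is determined by three boundary points: P_2, P_3, P_4.
Their circumcentre is (-45/11, -18/11) with r² = 5330/121.
The farthest remaining point P_1 is at distance² 754/121 ≤ 5330/121.
The points at distance exactly r from the centre are P_2, P_3, P_4 — 3 points.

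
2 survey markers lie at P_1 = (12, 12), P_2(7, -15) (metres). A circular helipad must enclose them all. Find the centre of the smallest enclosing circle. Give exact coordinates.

(9.5, -1.5)

The smallest circle enclosing two points has them as diameter endpoints.
Centre = midpoint = (9.5, -1.5); r² = |P_1P_2|²/4 = 754/4 = 188.5.
Centre = (9.5, -1.5).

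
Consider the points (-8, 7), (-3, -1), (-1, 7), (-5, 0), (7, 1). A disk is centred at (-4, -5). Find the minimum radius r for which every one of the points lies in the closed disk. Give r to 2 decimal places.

The required radius is the distance from (-4, -5) to the farthest point.
Squared distances: 160, 17, 153, 26, 157.
Maximum is 160, attained at (-8, 7).
r = √160 ≈ 12.65.

12.65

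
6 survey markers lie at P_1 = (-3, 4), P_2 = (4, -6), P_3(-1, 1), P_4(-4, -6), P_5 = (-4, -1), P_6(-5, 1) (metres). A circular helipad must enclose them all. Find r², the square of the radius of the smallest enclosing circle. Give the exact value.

By Welzl's lemma the MEC is supported by two points (diametrically opposite) or three points (on a circumcircle).
The minimum enclosing circle is determined by three boundary points: P_1, P_2, P_4.
Their circumcentre is (0, -1.35) with r² = 37.6225.
The farthest remaining point P_6 is at distance² 30.5225 ≤ 37.6225.

37.6225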